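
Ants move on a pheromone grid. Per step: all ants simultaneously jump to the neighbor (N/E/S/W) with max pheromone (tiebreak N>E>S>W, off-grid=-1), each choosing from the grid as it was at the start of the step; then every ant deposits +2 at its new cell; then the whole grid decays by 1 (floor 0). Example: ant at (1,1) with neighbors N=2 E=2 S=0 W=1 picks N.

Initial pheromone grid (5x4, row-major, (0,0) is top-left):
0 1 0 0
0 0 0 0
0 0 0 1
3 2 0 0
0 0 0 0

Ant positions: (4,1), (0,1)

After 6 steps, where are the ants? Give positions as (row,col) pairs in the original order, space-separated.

Step 1: ant0:(4,1)->N->(3,1) | ant1:(0,1)->E->(0,2)
  grid max=3 at (3,1)
Step 2: ant0:(3,1)->W->(3,0) | ant1:(0,2)->E->(0,3)
  grid max=3 at (3,0)
Step 3: ant0:(3,0)->E->(3,1) | ant1:(0,3)->S->(1,3)
  grid max=3 at (3,1)
Step 4: ant0:(3,1)->W->(3,0) | ant1:(1,3)->N->(0,3)
  grid max=3 at (3,0)
Step 5: ant0:(3,0)->E->(3,1) | ant1:(0,3)->S->(1,3)
  grid max=3 at (3,1)
Step 6: ant0:(3,1)->W->(3,0) | ant1:(1,3)->N->(0,3)
  grid max=3 at (3,0)

(3,0) (0,3)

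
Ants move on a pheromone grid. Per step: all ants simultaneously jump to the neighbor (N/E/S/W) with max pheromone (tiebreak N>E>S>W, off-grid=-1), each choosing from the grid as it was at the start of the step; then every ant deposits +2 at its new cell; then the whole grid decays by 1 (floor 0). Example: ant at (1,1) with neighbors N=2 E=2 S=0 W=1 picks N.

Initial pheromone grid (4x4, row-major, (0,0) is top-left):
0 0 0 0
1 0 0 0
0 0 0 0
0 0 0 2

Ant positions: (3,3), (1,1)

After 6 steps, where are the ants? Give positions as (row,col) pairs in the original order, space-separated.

Step 1: ant0:(3,3)->N->(2,3) | ant1:(1,1)->W->(1,0)
  grid max=2 at (1,0)
Step 2: ant0:(2,3)->S->(3,3) | ant1:(1,0)->N->(0,0)
  grid max=2 at (3,3)
Step 3: ant0:(3,3)->N->(2,3) | ant1:(0,0)->S->(1,0)
  grid max=2 at (1,0)
Step 4: ant0:(2,3)->S->(3,3) | ant1:(1,0)->N->(0,0)
  grid max=2 at (3,3)
Step 5: ant0:(3,3)->N->(2,3) | ant1:(0,0)->S->(1,0)
  grid max=2 at (1,0)
Step 6: ant0:(2,3)->S->(3,3) | ant1:(1,0)->N->(0,0)
  grid max=2 at (3,3)

(3,3) (0,0)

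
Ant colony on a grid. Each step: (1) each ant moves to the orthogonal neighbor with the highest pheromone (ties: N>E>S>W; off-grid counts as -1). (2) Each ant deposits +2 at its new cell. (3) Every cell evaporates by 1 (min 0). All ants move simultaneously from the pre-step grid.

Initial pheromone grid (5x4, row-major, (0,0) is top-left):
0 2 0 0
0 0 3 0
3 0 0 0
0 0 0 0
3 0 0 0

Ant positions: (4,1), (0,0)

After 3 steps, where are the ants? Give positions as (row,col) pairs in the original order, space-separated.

Step 1: ant0:(4,1)->W->(4,0) | ant1:(0,0)->E->(0,1)
  grid max=4 at (4,0)
Step 2: ant0:(4,0)->N->(3,0) | ant1:(0,1)->E->(0,2)
  grid max=3 at (4,0)
Step 3: ant0:(3,0)->S->(4,0) | ant1:(0,2)->W->(0,1)
  grid max=4 at (4,0)

(4,0) (0,1)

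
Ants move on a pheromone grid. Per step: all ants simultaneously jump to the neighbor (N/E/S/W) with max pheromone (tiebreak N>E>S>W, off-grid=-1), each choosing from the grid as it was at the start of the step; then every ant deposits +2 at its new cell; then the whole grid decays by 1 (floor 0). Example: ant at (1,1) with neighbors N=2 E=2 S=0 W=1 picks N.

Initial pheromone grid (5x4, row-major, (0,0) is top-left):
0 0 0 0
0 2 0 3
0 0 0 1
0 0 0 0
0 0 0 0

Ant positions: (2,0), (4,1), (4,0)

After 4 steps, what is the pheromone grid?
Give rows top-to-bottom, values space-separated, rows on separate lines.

After step 1: ants at (1,0),(3,1),(3,0)
  0 0 0 0
  1 1 0 2
  0 0 0 0
  1 1 0 0
  0 0 0 0
After step 2: ants at (1,1),(3,0),(3,1)
  0 0 0 0
  0 2 0 1
  0 0 0 0
  2 2 0 0
  0 0 0 0
After step 3: ants at (0,1),(3,1),(3,0)
  0 1 0 0
  0 1 0 0
  0 0 0 0
  3 3 0 0
  0 0 0 0
After step 4: ants at (1,1),(3,0),(3,1)
  0 0 0 0
  0 2 0 0
  0 0 0 0
  4 4 0 0
  0 0 0 0

0 0 0 0
0 2 0 0
0 0 0 0
4 4 0 0
0 0 0 0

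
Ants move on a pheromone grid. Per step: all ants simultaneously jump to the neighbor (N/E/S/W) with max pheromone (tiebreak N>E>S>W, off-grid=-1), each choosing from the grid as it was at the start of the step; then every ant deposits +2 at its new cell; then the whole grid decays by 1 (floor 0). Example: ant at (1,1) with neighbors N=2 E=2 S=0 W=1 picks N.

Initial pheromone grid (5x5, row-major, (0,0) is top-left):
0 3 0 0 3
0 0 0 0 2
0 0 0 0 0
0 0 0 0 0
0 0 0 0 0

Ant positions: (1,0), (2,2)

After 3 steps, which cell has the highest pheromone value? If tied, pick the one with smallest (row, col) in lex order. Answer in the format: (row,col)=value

Answer: (0,1)=4

Derivation:
Step 1: ant0:(1,0)->N->(0,0) | ant1:(2,2)->N->(1,2)
  grid max=2 at (0,1)
Step 2: ant0:(0,0)->E->(0,1) | ant1:(1,2)->N->(0,2)
  grid max=3 at (0,1)
Step 3: ant0:(0,1)->E->(0,2) | ant1:(0,2)->W->(0,1)
  grid max=4 at (0,1)
Final grid:
  0 4 2 0 0
  0 0 0 0 0
  0 0 0 0 0
  0 0 0 0 0
  0 0 0 0 0
Max pheromone 4 at (0,1)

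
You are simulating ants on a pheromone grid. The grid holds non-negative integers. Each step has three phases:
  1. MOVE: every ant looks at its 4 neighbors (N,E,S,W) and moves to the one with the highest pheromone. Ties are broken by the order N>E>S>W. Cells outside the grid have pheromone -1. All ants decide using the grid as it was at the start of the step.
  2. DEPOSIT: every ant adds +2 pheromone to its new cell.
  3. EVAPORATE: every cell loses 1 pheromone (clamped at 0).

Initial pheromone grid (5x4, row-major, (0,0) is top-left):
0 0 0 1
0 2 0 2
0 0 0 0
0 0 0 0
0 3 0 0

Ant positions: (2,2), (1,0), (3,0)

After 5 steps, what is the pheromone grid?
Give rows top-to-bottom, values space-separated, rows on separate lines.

After step 1: ants at (1,2),(1,1),(2,0)
  0 0 0 0
  0 3 1 1
  1 0 0 0
  0 0 0 0
  0 2 0 0
After step 2: ants at (1,1),(1,2),(1,0)
  0 0 0 0
  1 4 2 0
  0 0 0 0
  0 0 0 0
  0 1 0 0
After step 3: ants at (1,2),(1,1),(1,1)
  0 0 0 0
  0 7 3 0
  0 0 0 0
  0 0 0 0
  0 0 0 0
After step 4: ants at (1,1),(1,2),(1,2)
  0 0 0 0
  0 8 6 0
  0 0 0 0
  0 0 0 0
  0 0 0 0
After step 5: ants at (1,2),(1,1),(1,1)
  0 0 0 0
  0 11 7 0
  0 0 0 0
  0 0 0 0
  0 0 0 0

0 0 0 0
0 11 7 0
0 0 0 0
0 0 0 0
0 0 0 0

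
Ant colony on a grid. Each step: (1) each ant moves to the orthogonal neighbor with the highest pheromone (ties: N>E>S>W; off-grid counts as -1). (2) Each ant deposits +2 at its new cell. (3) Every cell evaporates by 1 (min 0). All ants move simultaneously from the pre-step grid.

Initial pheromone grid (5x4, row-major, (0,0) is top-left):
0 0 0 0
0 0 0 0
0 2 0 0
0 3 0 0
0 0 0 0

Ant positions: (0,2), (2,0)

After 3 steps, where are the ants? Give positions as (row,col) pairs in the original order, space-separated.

Step 1: ant0:(0,2)->E->(0,3) | ant1:(2,0)->E->(2,1)
  grid max=3 at (2,1)
Step 2: ant0:(0,3)->S->(1,3) | ant1:(2,1)->S->(3,1)
  grid max=3 at (3,1)
Step 3: ant0:(1,3)->N->(0,3) | ant1:(3,1)->N->(2,1)
  grid max=3 at (2,1)

(0,3) (2,1)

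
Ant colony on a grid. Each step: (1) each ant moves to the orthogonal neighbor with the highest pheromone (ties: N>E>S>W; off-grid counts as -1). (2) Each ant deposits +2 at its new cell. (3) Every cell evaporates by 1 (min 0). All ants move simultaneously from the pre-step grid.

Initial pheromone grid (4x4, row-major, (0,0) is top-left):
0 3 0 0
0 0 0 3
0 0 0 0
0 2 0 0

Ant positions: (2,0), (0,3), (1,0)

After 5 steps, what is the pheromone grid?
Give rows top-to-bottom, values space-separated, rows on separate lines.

After step 1: ants at (1,0),(1,3),(0,0)
  1 2 0 0
  1 0 0 4
  0 0 0 0
  0 1 0 0
After step 2: ants at (0,0),(0,3),(0,1)
  2 3 0 1
  0 0 0 3
  0 0 0 0
  0 0 0 0
After step 3: ants at (0,1),(1,3),(0,0)
  3 4 0 0
  0 0 0 4
  0 0 0 0
  0 0 0 0
After step 4: ants at (0,0),(0,3),(0,1)
  4 5 0 1
  0 0 0 3
  0 0 0 0
  0 0 0 0
After step 5: ants at (0,1),(1,3),(0,0)
  5 6 0 0
  0 0 0 4
  0 0 0 0
  0 0 0 0

5 6 0 0
0 0 0 4
0 0 0 0
0 0 0 0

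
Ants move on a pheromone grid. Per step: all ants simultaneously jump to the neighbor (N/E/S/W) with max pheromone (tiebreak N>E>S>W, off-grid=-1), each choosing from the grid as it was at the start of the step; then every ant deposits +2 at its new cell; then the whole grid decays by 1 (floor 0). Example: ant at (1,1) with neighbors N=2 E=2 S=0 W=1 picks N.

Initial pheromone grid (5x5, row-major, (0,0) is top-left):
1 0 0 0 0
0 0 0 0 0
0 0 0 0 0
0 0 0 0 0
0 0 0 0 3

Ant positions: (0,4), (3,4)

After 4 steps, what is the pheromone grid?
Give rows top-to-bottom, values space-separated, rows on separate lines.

After step 1: ants at (1,4),(4,4)
  0 0 0 0 0
  0 0 0 0 1
  0 0 0 0 0
  0 0 0 0 0
  0 0 0 0 4
After step 2: ants at (0,4),(3,4)
  0 0 0 0 1
  0 0 0 0 0
  0 0 0 0 0
  0 0 0 0 1
  0 0 0 0 3
After step 3: ants at (1,4),(4,4)
  0 0 0 0 0
  0 0 0 0 1
  0 0 0 0 0
  0 0 0 0 0
  0 0 0 0 4
After step 4: ants at (0,4),(3,4)
  0 0 0 0 1
  0 0 0 0 0
  0 0 0 0 0
  0 0 0 0 1
  0 0 0 0 3

0 0 0 0 1
0 0 0 0 0
0 0 0 0 0
0 0 0 0 1
0 0 0 0 3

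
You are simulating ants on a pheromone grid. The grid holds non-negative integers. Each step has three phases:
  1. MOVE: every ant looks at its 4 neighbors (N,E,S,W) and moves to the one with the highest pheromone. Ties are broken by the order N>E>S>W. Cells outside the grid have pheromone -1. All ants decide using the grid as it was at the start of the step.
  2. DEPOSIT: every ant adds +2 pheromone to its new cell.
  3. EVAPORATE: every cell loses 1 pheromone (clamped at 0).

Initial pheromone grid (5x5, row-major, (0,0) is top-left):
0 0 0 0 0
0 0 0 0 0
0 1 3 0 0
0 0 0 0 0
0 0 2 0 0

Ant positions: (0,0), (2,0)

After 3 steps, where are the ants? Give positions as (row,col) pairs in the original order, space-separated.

Step 1: ant0:(0,0)->E->(0,1) | ant1:(2,0)->E->(2,1)
  grid max=2 at (2,1)
Step 2: ant0:(0,1)->E->(0,2) | ant1:(2,1)->E->(2,2)
  grid max=3 at (2,2)
Step 3: ant0:(0,2)->E->(0,3) | ant1:(2,2)->W->(2,1)
  grid max=2 at (2,1)

(0,3) (2,1)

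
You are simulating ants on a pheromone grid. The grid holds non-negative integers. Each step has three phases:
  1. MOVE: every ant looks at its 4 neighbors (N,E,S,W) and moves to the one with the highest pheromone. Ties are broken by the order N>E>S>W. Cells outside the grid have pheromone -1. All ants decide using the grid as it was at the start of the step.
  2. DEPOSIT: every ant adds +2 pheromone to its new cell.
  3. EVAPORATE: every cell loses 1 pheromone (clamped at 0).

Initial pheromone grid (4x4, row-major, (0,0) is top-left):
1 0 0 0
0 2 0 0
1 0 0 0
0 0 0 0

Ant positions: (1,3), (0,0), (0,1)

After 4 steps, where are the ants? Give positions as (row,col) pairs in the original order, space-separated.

Step 1: ant0:(1,3)->N->(0,3) | ant1:(0,0)->E->(0,1) | ant2:(0,1)->S->(1,1)
  grid max=3 at (1,1)
Step 2: ant0:(0,3)->S->(1,3) | ant1:(0,1)->S->(1,1) | ant2:(1,1)->N->(0,1)
  grid max=4 at (1,1)
Step 3: ant0:(1,3)->N->(0,3) | ant1:(1,1)->N->(0,1) | ant2:(0,1)->S->(1,1)
  grid max=5 at (1,1)
Step 4: ant0:(0,3)->S->(1,3) | ant1:(0,1)->S->(1,1) | ant2:(1,1)->N->(0,1)
  grid max=6 at (1,1)

(1,3) (1,1) (0,1)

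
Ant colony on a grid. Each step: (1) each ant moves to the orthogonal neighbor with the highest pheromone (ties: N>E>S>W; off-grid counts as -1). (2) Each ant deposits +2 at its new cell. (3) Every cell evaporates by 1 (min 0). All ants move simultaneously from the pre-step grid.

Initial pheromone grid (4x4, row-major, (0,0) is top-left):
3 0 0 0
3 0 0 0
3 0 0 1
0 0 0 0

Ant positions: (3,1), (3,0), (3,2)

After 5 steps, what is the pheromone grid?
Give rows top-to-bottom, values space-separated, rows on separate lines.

After step 1: ants at (2,1),(2,0),(2,2)
  2 0 0 0
  2 0 0 0
  4 1 1 0
  0 0 0 0
After step 2: ants at (2,0),(1,0),(2,1)
  1 0 0 0
  3 0 0 0
  5 2 0 0
  0 0 0 0
After step 3: ants at (1,0),(2,0),(2,0)
  0 0 0 0
  4 0 0 0
  8 1 0 0
  0 0 0 0
After step 4: ants at (2,0),(1,0),(1,0)
  0 0 0 0
  7 0 0 0
  9 0 0 0
  0 0 0 0
After step 5: ants at (1,0),(2,0),(2,0)
  0 0 0 0
  8 0 0 0
  12 0 0 0
  0 0 0 0

0 0 0 0
8 0 0 0
12 0 0 0
0 0 0 0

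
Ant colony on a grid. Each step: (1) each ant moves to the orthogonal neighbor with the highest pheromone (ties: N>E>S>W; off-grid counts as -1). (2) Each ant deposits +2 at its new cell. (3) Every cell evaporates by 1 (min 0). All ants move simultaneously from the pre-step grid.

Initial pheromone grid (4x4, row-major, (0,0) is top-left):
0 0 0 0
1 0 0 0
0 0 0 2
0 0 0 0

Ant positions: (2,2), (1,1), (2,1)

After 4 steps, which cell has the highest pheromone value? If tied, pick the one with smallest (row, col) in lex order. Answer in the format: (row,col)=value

Answer: (1,0)=5

Derivation:
Step 1: ant0:(2,2)->E->(2,3) | ant1:(1,1)->W->(1,0) | ant2:(2,1)->N->(1,1)
  grid max=3 at (2,3)
Step 2: ant0:(2,3)->N->(1,3) | ant1:(1,0)->E->(1,1) | ant2:(1,1)->W->(1,0)
  grid max=3 at (1,0)
Step 3: ant0:(1,3)->S->(2,3) | ant1:(1,1)->W->(1,0) | ant2:(1,0)->E->(1,1)
  grid max=4 at (1,0)
Step 4: ant0:(2,3)->N->(1,3) | ant1:(1,0)->E->(1,1) | ant2:(1,1)->W->(1,0)
  grid max=5 at (1,0)
Final grid:
  0 0 0 0
  5 4 0 1
  0 0 0 2
  0 0 0 0
Max pheromone 5 at (1,0)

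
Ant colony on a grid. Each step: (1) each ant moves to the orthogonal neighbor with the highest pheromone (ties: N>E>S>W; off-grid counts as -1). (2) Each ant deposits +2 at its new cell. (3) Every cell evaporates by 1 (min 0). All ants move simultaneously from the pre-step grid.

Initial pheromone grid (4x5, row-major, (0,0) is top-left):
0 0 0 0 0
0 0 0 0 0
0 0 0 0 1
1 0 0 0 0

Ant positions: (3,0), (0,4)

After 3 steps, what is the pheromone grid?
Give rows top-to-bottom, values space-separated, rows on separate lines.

After step 1: ants at (2,0),(1,4)
  0 0 0 0 0
  0 0 0 0 1
  1 0 0 0 0
  0 0 0 0 0
After step 2: ants at (1,0),(0,4)
  0 0 0 0 1
  1 0 0 0 0
  0 0 0 0 0
  0 0 0 0 0
After step 3: ants at (0,0),(1,4)
  1 0 0 0 0
  0 0 0 0 1
  0 0 0 0 0
  0 0 0 0 0

1 0 0 0 0
0 0 0 0 1
0 0 0 0 0
0 0 0 0 0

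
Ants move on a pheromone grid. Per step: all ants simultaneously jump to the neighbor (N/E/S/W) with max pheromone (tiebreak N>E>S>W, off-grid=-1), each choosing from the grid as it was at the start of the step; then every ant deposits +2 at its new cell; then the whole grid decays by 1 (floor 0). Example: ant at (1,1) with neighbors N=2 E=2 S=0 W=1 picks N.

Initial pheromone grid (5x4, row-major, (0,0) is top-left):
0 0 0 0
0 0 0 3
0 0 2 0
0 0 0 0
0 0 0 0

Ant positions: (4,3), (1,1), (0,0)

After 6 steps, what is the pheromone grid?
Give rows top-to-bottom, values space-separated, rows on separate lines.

After step 1: ants at (3,3),(0,1),(0,1)
  0 3 0 0
  0 0 0 2
  0 0 1 0
  0 0 0 1
  0 0 0 0
After step 2: ants at (2,3),(0,2),(0,2)
  0 2 3 0
  0 0 0 1
  0 0 0 1
  0 0 0 0
  0 0 0 0
After step 3: ants at (1,3),(0,1),(0,1)
  0 5 2 0
  0 0 0 2
  0 0 0 0
  0 0 0 0
  0 0 0 0
After step 4: ants at (0,3),(0,2),(0,2)
  0 4 5 1
  0 0 0 1
  0 0 0 0
  0 0 0 0
  0 0 0 0
After step 5: ants at (0,2),(0,1),(0,1)
  0 7 6 0
  0 0 0 0
  0 0 0 0
  0 0 0 0
  0 0 0 0
After step 6: ants at (0,1),(0,2),(0,2)
  0 8 9 0
  0 0 0 0
  0 0 0 0
  0 0 0 0
  0 0 0 0

0 8 9 0
0 0 0 0
0 0 0 0
0 0 0 0
0 0 0 0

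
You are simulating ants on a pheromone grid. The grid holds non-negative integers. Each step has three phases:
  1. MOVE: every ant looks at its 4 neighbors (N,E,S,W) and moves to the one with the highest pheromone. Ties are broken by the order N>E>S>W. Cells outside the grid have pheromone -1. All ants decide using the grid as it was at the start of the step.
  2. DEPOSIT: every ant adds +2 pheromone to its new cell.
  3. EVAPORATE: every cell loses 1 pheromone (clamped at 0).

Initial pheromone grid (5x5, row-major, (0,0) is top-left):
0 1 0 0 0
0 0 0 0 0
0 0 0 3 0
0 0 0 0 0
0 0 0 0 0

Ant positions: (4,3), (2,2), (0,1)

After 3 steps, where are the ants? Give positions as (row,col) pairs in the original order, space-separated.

Step 1: ant0:(4,3)->N->(3,3) | ant1:(2,2)->E->(2,3) | ant2:(0,1)->E->(0,2)
  grid max=4 at (2,3)
Step 2: ant0:(3,3)->N->(2,3) | ant1:(2,3)->S->(3,3) | ant2:(0,2)->E->(0,3)
  grid max=5 at (2,3)
Step 3: ant0:(2,3)->S->(3,3) | ant1:(3,3)->N->(2,3) | ant2:(0,3)->E->(0,4)
  grid max=6 at (2,3)

(3,3) (2,3) (0,4)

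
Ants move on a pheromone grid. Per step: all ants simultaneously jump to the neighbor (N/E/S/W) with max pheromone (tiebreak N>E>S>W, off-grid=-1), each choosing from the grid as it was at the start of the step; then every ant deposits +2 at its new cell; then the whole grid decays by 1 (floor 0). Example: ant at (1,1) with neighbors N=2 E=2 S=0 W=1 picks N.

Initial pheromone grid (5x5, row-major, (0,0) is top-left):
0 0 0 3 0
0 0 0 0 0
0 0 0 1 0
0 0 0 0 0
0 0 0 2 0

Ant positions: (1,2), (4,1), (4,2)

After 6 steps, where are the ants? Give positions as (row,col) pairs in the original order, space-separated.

Step 1: ant0:(1,2)->N->(0,2) | ant1:(4,1)->N->(3,1) | ant2:(4,2)->E->(4,3)
  grid max=3 at (4,3)
Step 2: ant0:(0,2)->E->(0,3) | ant1:(3,1)->N->(2,1) | ant2:(4,3)->N->(3,3)
  grid max=3 at (0,3)
Step 3: ant0:(0,3)->E->(0,4) | ant1:(2,1)->N->(1,1) | ant2:(3,3)->S->(4,3)
  grid max=3 at (4,3)
Step 4: ant0:(0,4)->W->(0,3) | ant1:(1,1)->N->(0,1) | ant2:(4,3)->N->(3,3)
  grid max=3 at (0,3)
Step 5: ant0:(0,3)->E->(0,4) | ant1:(0,1)->E->(0,2) | ant2:(3,3)->S->(4,3)
  grid max=3 at (4,3)
Step 6: ant0:(0,4)->W->(0,3) | ant1:(0,2)->E->(0,3) | ant2:(4,3)->N->(3,3)
  grid max=5 at (0,3)

(0,3) (0,3) (3,3)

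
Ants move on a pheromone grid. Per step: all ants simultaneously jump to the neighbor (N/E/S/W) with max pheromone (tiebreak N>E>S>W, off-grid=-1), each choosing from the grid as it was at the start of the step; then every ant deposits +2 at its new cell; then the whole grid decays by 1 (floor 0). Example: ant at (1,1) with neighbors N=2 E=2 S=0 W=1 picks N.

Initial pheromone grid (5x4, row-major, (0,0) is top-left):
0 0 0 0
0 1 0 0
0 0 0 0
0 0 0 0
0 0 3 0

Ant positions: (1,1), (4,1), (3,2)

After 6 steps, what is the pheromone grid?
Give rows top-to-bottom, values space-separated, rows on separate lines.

After step 1: ants at (0,1),(4,2),(4,2)
  0 1 0 0
  0 0 0 0
  0 0 0 0
  0 0 0 0
  0 0 6 0
After step 2: ants at (0,2),(3,2),(3,2)
  0 0 1 0
  0 0 0 0
  0 0 0 0
  0 0 3 0
  0 0 5 0
After step 3: ants at (0,3),(4,2),(4,2)
  0 0 0 1
  0 0 0 0
  0 0 0 0
  0 0 2 0
  0 0 8 0
After step 4: ants at (1,3),(3,2),(3,2)
  0 0 0 0
  0 0 0 1
  0 0 0 0
  0 0 5 0
  0 0 7 0
After step 5: ants at (0,3),(4,2),(4,2)
  0 0 0 1
  0 0 0 0
  0 0 0 0
  0 0 4 0
  0 0 10 0
After step 6: ants at (1,3),(3,2),(3,2)
  0 0 0 0
  0 0 0 1
  0 0 0 0
  0 0 7 0
  0 0 9 0

0 0 0 0
0 0 0 1
0 0 0 0
0 0 7 0
0 0 9 0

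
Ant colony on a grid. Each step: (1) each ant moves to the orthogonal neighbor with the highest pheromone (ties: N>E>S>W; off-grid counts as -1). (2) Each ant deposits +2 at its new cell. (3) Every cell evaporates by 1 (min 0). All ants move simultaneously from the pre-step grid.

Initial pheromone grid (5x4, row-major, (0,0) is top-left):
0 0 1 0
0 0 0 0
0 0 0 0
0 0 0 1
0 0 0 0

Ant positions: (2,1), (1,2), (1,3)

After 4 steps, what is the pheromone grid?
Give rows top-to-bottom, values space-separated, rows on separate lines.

After step 1: ants at (1,1),(0,2),(0,3)
  0 0 2 1
  0 1 0 0
  0 0 0 0
  0 0 0 0
  0 0 0 0
After step 2: ants at (0,1),(0,3),(0,2)
  0 1 3 2
  0 0 0 0
  0 0 0 0
  0 0 0 0
  0 0 0 0
After step 3: ants at (0,2),(0,2),(0,3)
  0 0 6 3
  0 0 0 0
  0 0 0 0
  0 0 0 0
  0 0 0 0
After step 4: ants at (0,3),(0,3),(0,2)
  0 0 7 6
  0 0 0 0
  0 0 0 0
  0 0 0 0
  0 0 0 0

0 0 7 6
0 0 0 0
0 0 0 0
0 0 0 0
0 0 0 0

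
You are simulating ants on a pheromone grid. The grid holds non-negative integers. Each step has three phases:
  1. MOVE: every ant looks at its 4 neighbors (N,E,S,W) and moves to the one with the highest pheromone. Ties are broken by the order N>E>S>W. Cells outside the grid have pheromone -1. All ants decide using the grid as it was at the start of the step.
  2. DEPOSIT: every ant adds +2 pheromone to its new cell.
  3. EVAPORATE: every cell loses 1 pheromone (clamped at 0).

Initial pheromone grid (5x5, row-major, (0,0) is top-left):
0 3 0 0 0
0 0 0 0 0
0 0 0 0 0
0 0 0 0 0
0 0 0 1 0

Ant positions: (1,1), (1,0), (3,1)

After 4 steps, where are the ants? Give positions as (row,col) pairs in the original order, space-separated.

Step 1: ant0:(1,1)->N->(0,1) | ant1:(1,0)->N->(0,0) | ant2:(3,1)->N->(2,1)
  grid max=4 at (0,1)
Step 2: ant0:(0,1)->W->(0,0) | ant1:(0,0)->E->(0,1) | ant2:(2,1)->N->(1,1)
  grid max=5 at (0,1)
Step 3: ant0:(0,0)->E->(0,1) | ant1:(0,1)->W->(0,0) | ant2:(1,1)->N->(0,1)
  grid max=8 at (0,1)
Step 4: ant0:(0,1)->W->(0,0) | ant1:(0,0)->E->(0,1) | ant2:(0,1)->W->(0,0)
  grid max=9 at (0,1)

(0,0) (0,1) (0,0)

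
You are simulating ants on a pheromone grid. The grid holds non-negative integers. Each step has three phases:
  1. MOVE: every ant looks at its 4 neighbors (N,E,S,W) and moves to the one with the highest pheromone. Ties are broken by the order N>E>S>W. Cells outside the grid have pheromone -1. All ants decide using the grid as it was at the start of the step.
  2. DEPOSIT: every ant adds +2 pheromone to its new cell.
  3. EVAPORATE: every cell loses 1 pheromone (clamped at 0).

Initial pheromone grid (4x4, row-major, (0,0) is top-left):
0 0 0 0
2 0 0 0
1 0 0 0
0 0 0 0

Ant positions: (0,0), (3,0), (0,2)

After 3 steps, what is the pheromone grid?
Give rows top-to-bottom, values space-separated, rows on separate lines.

After step 1: ants at (1,0),(2,0),(0,3)
  0 0 0 1
  3 0 0 0
  2 0 0 0
  0 0 0 0
After step 2: ants at (2,0),(1,0),(1,3)
  0 0 0 0
  4 0 0 1
  3 0 0 0
  0 0 0 0
After step 3: ants at (1,0),(2,0),(0,3)
  0 0 0 1
  5 0 0 0
  4 0 0 0
  0 0 0 0

0 0 0 1
5 0 0 0
4 0 0 0
0 0 0 0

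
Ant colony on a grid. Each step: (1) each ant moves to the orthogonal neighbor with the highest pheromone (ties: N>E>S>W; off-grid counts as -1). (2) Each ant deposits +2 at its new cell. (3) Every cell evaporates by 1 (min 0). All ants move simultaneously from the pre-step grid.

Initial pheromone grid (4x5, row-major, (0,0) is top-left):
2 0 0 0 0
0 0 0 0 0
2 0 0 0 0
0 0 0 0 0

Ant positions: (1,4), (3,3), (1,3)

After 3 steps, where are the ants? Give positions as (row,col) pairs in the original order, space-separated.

Step 1: ant0:(1,4)->N->(0,4) | ant1:(3,3)->N->(2,3) | ant2:(1,3)->N->(0,3)
  grid max=1 at (0,0)
Step 2: ant0:(0,4)->W->(0,3) | ant1:(2,3)->N->(1,3) | ant2:(0,3)->E->(0,4)
  grid max=2 at (0,3)
Step 3: ant0:(0,3)->E->(0,4) | ant1:(1,3)->N->(0,3) | ant2:(0,4)->W->(0,3)
  grid max=5 at (0,3)

(0,4) (0,3) (0,3)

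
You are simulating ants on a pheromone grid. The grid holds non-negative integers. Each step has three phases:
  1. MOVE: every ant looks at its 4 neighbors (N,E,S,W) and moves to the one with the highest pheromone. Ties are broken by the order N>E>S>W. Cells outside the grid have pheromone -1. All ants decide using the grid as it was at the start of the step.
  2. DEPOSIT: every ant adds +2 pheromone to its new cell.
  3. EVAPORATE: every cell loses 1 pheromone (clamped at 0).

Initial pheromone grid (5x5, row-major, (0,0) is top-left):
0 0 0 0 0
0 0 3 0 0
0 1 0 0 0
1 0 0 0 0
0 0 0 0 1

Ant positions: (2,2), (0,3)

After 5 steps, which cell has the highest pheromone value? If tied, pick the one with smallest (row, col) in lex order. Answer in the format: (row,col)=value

Answer: (1,2)=4

Derivation:
Step 1: ant0:(2,2)->N->(1,2) | ant1:(0,3)->E->(0,4)
  grid max=4 at (1,2)
Step 2: ant0:(1,2)->N->(0,2) | ant1:(0,4)->S->(1,4)
  grid max=3 at (1,2)
Step 3: ant0:(0,2)->S->(1,2) | ant1:(1,4)->N->(0,4)
  grid max=4 at (1,2)
Step 4: ant0:(1,2)->N->(0,2) | ant1:(0,4)->S->(1,4)
  grid max=3 at (1,2)
Step 5: ant0:(0,2)->S->(1,2) | ant1:(1,4)->N->(0,4)
  grid max=4 at (1,2)
Final grid:
  0 0 0 0 1
  0 0 4 0 0
  0 0 0 0 0
  0 0 0 0 0
  0 0 0 0 0
Max pheromone 4 at (1,2)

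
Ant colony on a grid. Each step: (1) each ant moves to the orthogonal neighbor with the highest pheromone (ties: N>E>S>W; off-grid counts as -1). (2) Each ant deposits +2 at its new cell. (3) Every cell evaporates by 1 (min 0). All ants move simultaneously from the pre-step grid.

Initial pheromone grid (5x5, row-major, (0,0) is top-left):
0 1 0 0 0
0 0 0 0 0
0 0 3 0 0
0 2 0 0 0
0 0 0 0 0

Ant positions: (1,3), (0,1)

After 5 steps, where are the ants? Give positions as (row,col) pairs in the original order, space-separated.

Step 1: ant0:(1,3)->N->(0,3) | ant1:(0,1)->E->(0,2)
  grid max=2 at (2,2)
Step 2: ant0:(0,3)->W->(0,2) | ant1:(0,2)->E->(0,3)
  grid max=2 at (0,2)
Step 3: ant0:(0,2)->E->(0,3) | ant1:(0,3)->W->(0,2)
  grid max=3 at (0,2)
Step 4: ant0:(0,3)->W->(0,2) | ant1:(0,2)->E->(0,3)
  grid max=4 at (0,2)
Step 5: ant0:(0,2)->E->(0,3) | ant1:(0,3)->W->(0,2)
  grid max=5 at (0,2)

(0,3) (0,2)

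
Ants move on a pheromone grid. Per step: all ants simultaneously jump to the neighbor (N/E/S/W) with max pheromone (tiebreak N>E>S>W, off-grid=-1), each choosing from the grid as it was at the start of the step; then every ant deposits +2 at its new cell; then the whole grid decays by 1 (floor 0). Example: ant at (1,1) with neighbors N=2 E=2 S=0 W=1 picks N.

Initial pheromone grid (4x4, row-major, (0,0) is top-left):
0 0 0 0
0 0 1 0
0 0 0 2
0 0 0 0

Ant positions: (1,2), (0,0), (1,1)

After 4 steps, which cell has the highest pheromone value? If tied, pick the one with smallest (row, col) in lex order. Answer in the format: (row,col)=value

Answer: (0,2)=8

Derivation:
Step 1: ant0:(1,2)->N->(0,2) | ant1:(0,0)->E->(0,1) | ant2:(1,1)->E->(1,2)
  grid max=2 at (1,2)
Step 2: ant0:(0,2)->S->(1,2) | ant1:(0,1)->E->(0,2) | ant2:(1,2)->N->(0,2)
  grid max=4 at (0,2)
Step 3: ant0:(1,2)->N->(0,2) | ant1:(0,2)->S->(1,2) | ant2:(0,2)->S->(1,2)
  grid max=6 at (1,2)
Step 4: ant0:(0,2)->S->(1,2) | ant1:(1,2)->N->(0,2) | ant2:(1,2)->N->(0,2)
  grid max=8 at (0,2)
Final grid:
  0 0 8 0
  0 0 7 0
  0 0 0 0
  0 0 0 0
Max pheromone 8 at (0,2)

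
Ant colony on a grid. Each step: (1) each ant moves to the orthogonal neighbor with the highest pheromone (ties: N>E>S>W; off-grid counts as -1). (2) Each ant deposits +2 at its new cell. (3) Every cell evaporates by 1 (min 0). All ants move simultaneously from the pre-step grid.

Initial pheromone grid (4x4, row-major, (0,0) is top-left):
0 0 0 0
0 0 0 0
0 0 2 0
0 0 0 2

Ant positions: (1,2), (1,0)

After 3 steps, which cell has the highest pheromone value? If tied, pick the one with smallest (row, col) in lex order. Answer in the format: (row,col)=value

Answer: (2,2)=3

Derivation:
Step 1: ant0:(1,2)->S->(2,2) | ant1:(1,0)->N->(0,0)
  grid max=3 at (2,2)
Step 2: ant0:(2,2)->N->(1,2) | ant1:(0,0)->E->(0,1)
  grid max=2 at (2,2)
Step 3: ant0:(1,2)->S->(2,2) | ant1:(0,1)->E->(0,2)
  grid max=3 at (2,2)
Final grid:
  0 0 1 0
  0 0 0 0
  0 0 3 0
  0 0 0 0
Max pheromone 3 at (2,2)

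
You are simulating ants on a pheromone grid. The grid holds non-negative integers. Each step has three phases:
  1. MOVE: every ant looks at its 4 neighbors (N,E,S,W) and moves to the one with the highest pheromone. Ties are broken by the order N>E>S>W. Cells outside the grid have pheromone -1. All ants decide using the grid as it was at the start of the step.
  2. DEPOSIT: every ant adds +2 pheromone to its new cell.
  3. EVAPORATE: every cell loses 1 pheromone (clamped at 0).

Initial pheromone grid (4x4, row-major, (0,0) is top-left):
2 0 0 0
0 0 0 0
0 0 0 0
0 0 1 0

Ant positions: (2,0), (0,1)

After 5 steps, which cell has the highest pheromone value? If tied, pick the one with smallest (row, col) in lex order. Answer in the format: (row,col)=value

Answer: (0,0)=7

Derivation:
Step 1: ant0:(2,0)->N->(1,0) | ant1:(0,1)->W->(0,0)
  grid max=3 at (0,0)
Step 2: ant0:(1,0)->N->(0,0) | ant1:(0,0)->S->(1,0)
  grid max=4 at (0,0)
Step 3: ant0:(0,0)->S->(1,0) | ant1:(1,0)->N->(0,0)
  grid max=5 at (0,0)
Step 4: ant0:(1,0)->N->(0,0) | ant1:(0,0)->S->(1,0)
  grid max=6 at (0,0)
Step 5: ant0:(0,0)->S->(1,0) | ant1:(1,0)->N->(0,0)
  grid max=7 at (0,0)
Final grid:
  7 0 0 0
  5 0 0 0
  0 0 0 0
  0 0 0 0
Max pheromone 7 at (0,0)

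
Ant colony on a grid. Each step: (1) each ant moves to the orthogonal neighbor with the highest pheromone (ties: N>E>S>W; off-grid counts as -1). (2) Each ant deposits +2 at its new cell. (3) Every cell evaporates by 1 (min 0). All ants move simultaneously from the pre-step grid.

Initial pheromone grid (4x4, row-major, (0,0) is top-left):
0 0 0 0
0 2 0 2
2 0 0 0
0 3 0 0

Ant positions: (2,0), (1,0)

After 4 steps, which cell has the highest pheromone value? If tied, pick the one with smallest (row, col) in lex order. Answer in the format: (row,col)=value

Answer: (1,1)=6

Derivation:
Step 1: ant0:(2,0)->N->(1,0) | ant1:(1,0)->E->(1,1)
  grid max=3 at (1,1)
Step 2: ant0:(1,0)->E->(1,1) | ant1:(1,1)->W->(1,0)
  grid max=4 at (1,1)
Step 3: ant0:(1,1)->W->(1,0) | ant1:(1,0)->E->(1,1)
  grid max=5 at (1,1)
Step 4: ant0:(1,0)->E->(1,1) | ant1:(1,1)->W->(1,0)
  grid max=6 at (1,1)
Final grid:
  0 0 0 0
  4 6 0 0
  0 0 0 0
  0 0 0 0
Max pheromone 6 at (1,1)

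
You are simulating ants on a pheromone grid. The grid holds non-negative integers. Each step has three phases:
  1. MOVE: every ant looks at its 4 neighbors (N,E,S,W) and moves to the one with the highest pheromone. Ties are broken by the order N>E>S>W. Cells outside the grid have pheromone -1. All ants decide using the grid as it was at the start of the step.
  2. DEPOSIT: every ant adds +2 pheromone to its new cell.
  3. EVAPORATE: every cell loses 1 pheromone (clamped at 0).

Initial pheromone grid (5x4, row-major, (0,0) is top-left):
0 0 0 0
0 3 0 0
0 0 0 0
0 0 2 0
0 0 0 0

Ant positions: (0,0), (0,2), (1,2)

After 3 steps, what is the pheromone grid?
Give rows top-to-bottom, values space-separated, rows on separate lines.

After step 1: ants at (0,1),(0,3),(1,1)
  0 1 0 1
  0 4 0 0
  0 0 0 0
  0 0 1 0
  0 0 0 0
After step 2: ants at (1,1),(1,3),(0,1)
  0 2 0 0
  0 5 0 1
  0 0 0 0
  0 0 0 0
  0 0 0 0
After step 3: ants at (0,1),(0,3),(1,1)
  0 3 0 1
  0 6 0 0
  0 0 0 0
  0 0 0 0
  0 0 0 0

0 3 0 1
0 6 0 0
0 0 0 0
0 0 0 0
0 0 0 0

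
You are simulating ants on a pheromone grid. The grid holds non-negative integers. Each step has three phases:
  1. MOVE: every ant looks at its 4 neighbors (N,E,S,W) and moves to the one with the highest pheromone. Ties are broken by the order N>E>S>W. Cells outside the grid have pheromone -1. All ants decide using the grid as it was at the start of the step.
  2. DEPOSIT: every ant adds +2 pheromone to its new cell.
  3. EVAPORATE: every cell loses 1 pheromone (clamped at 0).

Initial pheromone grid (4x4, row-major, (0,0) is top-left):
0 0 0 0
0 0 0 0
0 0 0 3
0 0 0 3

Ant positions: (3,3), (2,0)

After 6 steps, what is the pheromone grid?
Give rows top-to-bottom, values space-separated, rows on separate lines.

After step 1: ants at (2,3),(1,0)
  0 0 0 0
  1 0 0 0
  0 0 0 4
  0 0 0 2
After step 2: ants at (3,3),(0,0)
  1 0 0 0
  0 0 0 0
  0 0 0 3
  0 0 0 3
After step 3: ants at (2,3),(0,1)
  0 1 0 0
  0 0 0 0
  0 0 0 4
  0 0 0 2
After step 4: ants at (3,3),(0,2)
  0 0 1 0
  0 0 0 0
  0 0 0 3
  0 0 0 3
After step 5: ants at (2,3),(0,3)
  0 0 0 1
  0 0 0 0
  0 0 0 4
  0 0 0 2
After step 6: ants at (3,3),(1,3)
  0 0 0 0
  0 0 0 1
  0 0 0 3
  0 0 0 3

0 0 0 0
0 0 0 1
0 0 0 3
0 0 0 3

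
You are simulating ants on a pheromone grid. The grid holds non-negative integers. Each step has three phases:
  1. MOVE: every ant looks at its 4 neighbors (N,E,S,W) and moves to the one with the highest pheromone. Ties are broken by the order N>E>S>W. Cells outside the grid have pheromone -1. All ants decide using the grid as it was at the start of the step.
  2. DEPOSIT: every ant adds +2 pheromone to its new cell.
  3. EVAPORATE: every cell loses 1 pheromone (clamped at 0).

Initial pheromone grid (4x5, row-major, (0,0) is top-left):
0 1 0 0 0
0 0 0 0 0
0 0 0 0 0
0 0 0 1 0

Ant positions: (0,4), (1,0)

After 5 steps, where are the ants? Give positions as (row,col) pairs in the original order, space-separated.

Step 1: ant0:(0,4)->S->(1,4) | ant1:(1,0)->N->(0,0)
  grid max=1 at (0,0)
Step 2: ant0:(1,4)->N->(0,4) | ant1:(0,0)->E->(0,1)
  grid max=1 at (0,1)
Step 3: ant0:(0,4)->S->(1,4) | ant1:(0,1)->E->(0,2)
  grid max=1 at (0,2)
Step 4: ant0:(1,4)->N->(0,4) | ant1:(0,2)->E->(0,3)
  grid max=1 at (0,3)
Step 5: ant0:(0,4)->W->(0,3) | ant1:(0,3)->E->(0,4)
  grid max=2 at (0,3)

(0,3) (0,4)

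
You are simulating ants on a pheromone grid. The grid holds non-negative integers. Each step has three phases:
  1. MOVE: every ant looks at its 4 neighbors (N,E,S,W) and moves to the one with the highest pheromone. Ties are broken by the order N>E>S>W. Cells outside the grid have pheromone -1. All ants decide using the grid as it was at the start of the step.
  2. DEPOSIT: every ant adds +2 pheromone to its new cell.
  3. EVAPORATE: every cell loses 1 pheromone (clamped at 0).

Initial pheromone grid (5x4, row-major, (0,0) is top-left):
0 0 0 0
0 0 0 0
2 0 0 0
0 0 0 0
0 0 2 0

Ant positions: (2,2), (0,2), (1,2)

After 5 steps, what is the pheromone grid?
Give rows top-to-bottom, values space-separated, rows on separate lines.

After step 1: ants at (1,2),(0,3),(0,2)
  0 0 1 1
  0 0 1 0
  1 0 0 0
  0 0 0 0
  0 0 1 0
After step 2: ants at (0,2),(0,2),(0,3)
  0 0 4 2
  0 0 0 0
  0 0 0 0
  0 0 0 0
  0 0 0 0
After step 3: ants at (0,3),(0,3),(0,2)
  0 0 5 5
  0 0 0 0
  0 0 0 0
  0 0 0 0
  0 0 0 0
After step 4: ants at (0,2),(0,2),(0,3)
  0 0 8 6
  0 0 0 0
  0 0 0 0
  0 0 0 0
  0 0 0 0
After step 5: ants at (0,3),(0,3),(0,2)
  0 0 9 9
  0 0 0 0
  0 0 0 0
  0 0 0 0
  0 0 0 0

0 0 9 9
0 0 0 0
0 0 0 0
0 0 0 0
0 0 0 0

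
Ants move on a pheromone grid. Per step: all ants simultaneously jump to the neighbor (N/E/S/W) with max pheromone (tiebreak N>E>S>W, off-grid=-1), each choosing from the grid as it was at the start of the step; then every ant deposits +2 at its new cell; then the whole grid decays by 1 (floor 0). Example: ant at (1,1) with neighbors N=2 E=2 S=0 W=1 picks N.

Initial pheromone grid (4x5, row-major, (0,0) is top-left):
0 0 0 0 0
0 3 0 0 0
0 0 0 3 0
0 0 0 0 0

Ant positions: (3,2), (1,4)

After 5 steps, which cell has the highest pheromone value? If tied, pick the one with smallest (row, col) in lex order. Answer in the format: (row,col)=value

Step 1: ant0:(3,2)->N->(2,2) | ant1:(1,4)->N->(0,4)
  grid max=2 at (1,1)
Step 2: ant0:(2,2)->E->(2,3) | ant1:(0,4)->S->(1,4)
  grid max=3 at (2,3)
Step 3: ant0:(2,3)->N->(1,3) | ant1:(1,4)->N->(0,4)
  grid max=2 at (2,3)
Step 4: ant0:(1,3)->S->(2,3) | ant1:(0,4)->S->(1,4)
  grid max=3 at (2,3)
Step 5: ant0:(2,3)->N->(1,3) | ant1:(1,4)->N->(0,4)
  grid max=2 at (2,3)
Final grid:
  0 0 0 0 1
  0 0 0 1 0
  0 0 0 2 0
  0 0 0 0 0
Max pheromone 2 at (2,3)

Answer: (2,3)=2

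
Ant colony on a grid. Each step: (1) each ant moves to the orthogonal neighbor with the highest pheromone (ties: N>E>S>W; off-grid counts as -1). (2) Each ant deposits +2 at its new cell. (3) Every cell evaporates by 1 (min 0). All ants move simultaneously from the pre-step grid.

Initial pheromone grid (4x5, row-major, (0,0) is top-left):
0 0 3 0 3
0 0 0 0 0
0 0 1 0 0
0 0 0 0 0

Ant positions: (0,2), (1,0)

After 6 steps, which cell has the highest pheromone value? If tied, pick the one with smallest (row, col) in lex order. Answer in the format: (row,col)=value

Step 1: ant0:(0,2)->E->(0,3) | ant1:(1,0)->N->(0,0)
  grid max=2 at (0,2)
Step 2: ant0:(0,3)->E->(0,4) | ant1:(0,0)->E->(0,1)
  grid max=3 at (0,4)
Step 3: ant0:(0,4)->S->(1,4) | ant1:(0,1)->E->(0,2)
  grid max=2 at (0,2)
Step 4: ant0:(1,4)->N->(0,4) | ant1:(0,2)->E->(0,3)
  grid max=3 at (0,4)
Step 5: ant0:(0,4)->W->(0,3) | ant1:(0,3)->E->(0,4)
  grid max=4 at (0,4)
Step 6: ant0:(0,3)->E->(0,4) | ant1:(0,4)->W->(0,3)
  grid max=5 at (0,4)
Final grid:
  0 0 0 3 5
  0 0 0 0 0
  0 0 0 0 0
  0 0 0 0 0
Max pheromone 5 at (0,4)

Answer: (0,4)=5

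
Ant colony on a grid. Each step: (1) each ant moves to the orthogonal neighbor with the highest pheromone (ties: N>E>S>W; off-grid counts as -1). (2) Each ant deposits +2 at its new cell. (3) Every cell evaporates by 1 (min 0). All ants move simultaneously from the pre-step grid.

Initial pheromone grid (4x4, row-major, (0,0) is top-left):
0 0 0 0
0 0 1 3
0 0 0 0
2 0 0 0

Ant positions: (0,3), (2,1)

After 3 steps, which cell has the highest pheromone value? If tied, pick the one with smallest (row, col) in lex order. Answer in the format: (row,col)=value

Step 1: ant0:(0,3)->S->(1,3) | ant1:(2,1)->N->(1,1)
  grid max=4 at (1,3)
Step 2: ant0:(1,3)->N->(0,3) | ant1:(1,1)->N->(0,1)
  grid max=3 at (1,3)
Step 3: ant0:(0,3)->S->(1,3) | ant1:(0,1)->E->(0,2)
  grid max=4 at (1,3)
Final grid:
  0 0 1 0
  0 0 0 4
  0 0 0 0
  0 0 0 0
Max pheromone 4 at (1,3)

Answer: (1,3)=4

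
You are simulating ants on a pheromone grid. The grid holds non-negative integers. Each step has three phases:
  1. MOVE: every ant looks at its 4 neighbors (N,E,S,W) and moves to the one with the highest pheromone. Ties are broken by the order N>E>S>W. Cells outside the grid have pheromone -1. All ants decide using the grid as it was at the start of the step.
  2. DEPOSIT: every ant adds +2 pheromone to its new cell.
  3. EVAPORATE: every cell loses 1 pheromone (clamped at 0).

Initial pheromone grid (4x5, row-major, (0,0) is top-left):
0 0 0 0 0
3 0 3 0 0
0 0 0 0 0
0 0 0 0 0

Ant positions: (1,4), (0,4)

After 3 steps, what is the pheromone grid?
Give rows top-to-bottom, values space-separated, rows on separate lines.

After step 1: ants at (0,4),(1,4)
  0 0 0 0 1
  2 0 2 0 1
  0 0 0 0 0
  0 0 0 0 0
After step 2: ants at (1,4),(0,4)
  0 0 0 0 2
  1 0 1 0 2
  0 0 0 0 0
  0 0 0 0 0
After step 3: ants at (0,4),(1,4)
  0 0 0 0 3
  0 0 0 0 3
  0 0 0 0 0
  0 0 0 0 0

0 0 0 0 3
0 0 0 0 3
0 0 0 0 0
0 0 0 0 0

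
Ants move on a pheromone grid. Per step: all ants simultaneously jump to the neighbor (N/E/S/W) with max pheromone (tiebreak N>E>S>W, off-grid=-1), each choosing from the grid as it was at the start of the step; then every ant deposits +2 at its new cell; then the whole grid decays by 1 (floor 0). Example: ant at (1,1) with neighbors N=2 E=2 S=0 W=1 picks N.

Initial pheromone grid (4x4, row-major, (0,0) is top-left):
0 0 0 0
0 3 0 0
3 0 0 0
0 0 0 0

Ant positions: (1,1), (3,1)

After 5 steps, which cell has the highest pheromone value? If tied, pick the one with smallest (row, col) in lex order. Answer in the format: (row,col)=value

Answer: (1,1)=6

Derivation:
Step 1: ant0:(1,1)->N->(0,1) | ant1:(3,1)->N->(2,1)
  grid max=2 at (1,1)
Step 2: ant0:(0,1)->S->(1,1) | ant1:(2,1)->N->(1,1)
  grid max=5 at (1,1)
Step 3: ant0:(1,1)->N->(0,1) | ant1:(1,1)->N->(0,1)
  grid max=4 at (1,1)
Step 4: ant0:(0,1)->S->(1,1) | ant1:(0,1)->S->(1,1)
  grid max=7 at (1,1)
Step 5: ant0:(1,1)->N->(0,1) | ant1:(1,1)->N->(0,1)
  grid max=6 at (1,1)
Final grid:
  0 5 0 0
  0 6 0 0
  0 0 0 0
  0 0 0 0
Max pheromone 6 at (1,1)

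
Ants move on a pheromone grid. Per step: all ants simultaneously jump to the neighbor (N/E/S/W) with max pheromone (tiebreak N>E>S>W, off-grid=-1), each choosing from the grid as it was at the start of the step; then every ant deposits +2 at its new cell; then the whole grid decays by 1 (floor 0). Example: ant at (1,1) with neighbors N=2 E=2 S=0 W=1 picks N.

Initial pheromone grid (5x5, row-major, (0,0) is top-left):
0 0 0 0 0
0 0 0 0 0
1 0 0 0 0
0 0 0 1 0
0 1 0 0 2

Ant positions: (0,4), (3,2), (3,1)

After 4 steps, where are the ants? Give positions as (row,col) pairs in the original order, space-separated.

Step 1: ant0:(0,4)->S->(1,4) | ant1:(3,2)->E->(3,3) | ant2:(3,1)->S->(4,1)
  grid max=2 at (3,3)
Step 2: ant0:(1,4)->N->(0,4) | ant1:(3,3)->N->(2,3) | ant2:(4,1)->N->(3,1)
  grid max=1 at (0,4)
Step 3: ant0:(0,4)->S->(1,4) | ant1:(2,3)->S->(3,3) | ant2:(3,1)->S->(4,1)
  grid max=2 at (3,3)
Step 4: ant0:(1,4)->N->(0,4) | ant1:(3,3)->N->(2,3) | ant2:(4,1)->N->(3,1)
  grid max=1 at (0,4)

(0,4) (2,3) (3,1)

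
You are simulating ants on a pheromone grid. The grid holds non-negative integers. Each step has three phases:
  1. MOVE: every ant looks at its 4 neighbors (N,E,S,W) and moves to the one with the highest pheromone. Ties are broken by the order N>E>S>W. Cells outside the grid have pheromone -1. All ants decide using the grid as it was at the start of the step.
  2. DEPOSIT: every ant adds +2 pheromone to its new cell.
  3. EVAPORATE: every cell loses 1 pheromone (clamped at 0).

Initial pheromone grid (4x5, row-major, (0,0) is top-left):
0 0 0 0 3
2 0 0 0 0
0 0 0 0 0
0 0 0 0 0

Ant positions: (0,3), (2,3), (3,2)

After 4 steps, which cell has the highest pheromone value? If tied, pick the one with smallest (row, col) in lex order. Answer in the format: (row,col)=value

Answer: (0,4)=5

Derivation:
Step 1: ant0:(0,3)->E->(0,4) | ant1:(2,3)->N->(1,3) | ant2:(3,2)->N->(2,2)
  grid max=4 at (0,4)
Step 2: ant0:(0,4)->S->(1,4) | ant1:(1,3)->N->(0,3) | ant2:(2,2)->N->(1,2)
  grid max=3 at (0,4)
Step 3: ant0:(1,4)->N->(0,4) | ant1:(0,3)->E->(0,4) | ant2:(1,2)->N->(0,2)
  grid max=6 at (0,4)
Step 4: ant0:(0,4)->S->(1,4) | ant1:(0,4)->S->(1,4) | ant2:(0,2)->E->(0,3)
  grid max=5 at (0,4)
Final grid:
  0 0 0 1 5
  0 0 0 0 3
  0 0 0 0 0
  0 0 0 0 0
Max pheromone 5 at (0,4)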